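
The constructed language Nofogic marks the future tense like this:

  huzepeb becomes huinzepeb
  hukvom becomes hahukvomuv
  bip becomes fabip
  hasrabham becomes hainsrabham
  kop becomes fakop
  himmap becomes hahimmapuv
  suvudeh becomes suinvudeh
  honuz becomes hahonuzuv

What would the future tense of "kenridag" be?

"kenridag" has 3 vowels. The stems with 3 vowels (suvudeh → suinvudeh, hasrabham → hainsrabham, huzepeb → huinzepeb) insert -in- after the first vowel.
The other patterns: stems with 1 vowel add the prefix fa-; stems with 2 vowels add ha- … -uv around the stem.
So kenridag → keinnridag.

keinnridag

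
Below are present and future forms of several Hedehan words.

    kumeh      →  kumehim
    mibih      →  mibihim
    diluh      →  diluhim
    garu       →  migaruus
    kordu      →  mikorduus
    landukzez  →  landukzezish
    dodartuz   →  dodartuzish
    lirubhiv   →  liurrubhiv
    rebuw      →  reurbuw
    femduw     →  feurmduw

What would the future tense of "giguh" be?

diluh and garu both have last vowel 'u' yet inflect differently (diluhim, migaruus), so the last vowel is not what conditions the rule; the final letter is.
"giguh" ends in -h. The stems ending in -h (kumeh → kumehim, mibih → mibihim, diluh → diluhim) add -im.
The other patterns: stems ending in -u add mi- … -us around the stem; stems ending in -z add -ish; stems ending in -v or -w insert -ur- after the first vowel.
So giguh → giguhim.

giguhim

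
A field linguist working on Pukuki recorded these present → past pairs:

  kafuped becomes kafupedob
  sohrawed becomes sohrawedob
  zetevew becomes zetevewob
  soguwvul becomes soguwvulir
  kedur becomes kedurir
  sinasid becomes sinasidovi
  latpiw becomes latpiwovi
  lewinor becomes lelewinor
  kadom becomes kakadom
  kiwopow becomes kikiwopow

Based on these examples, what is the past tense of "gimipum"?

gimipumir

"gimipum" has last vowel 'u'. The stems whose last vowel is 'u' (soguwvul → soguwvulir, kedur → kedurir) add -ir.
So gimipum → gimipumir.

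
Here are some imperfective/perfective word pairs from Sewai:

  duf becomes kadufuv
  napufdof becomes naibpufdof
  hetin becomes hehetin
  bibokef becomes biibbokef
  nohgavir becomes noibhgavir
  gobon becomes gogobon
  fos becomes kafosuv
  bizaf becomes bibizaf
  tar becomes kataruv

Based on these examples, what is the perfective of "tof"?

katofuv

duf and bizaf both end in -f yet inflect differently (kadufuv, bibizaf), so the final letter is not what conditions the rule; the number of vowels is.
"tof" has 1 vowel. The stems with 1 vowel (tar → kataruv, duf → kadufuv, fos → kafosuv) add ka- … -uv around the stem.
So tof → katofuv.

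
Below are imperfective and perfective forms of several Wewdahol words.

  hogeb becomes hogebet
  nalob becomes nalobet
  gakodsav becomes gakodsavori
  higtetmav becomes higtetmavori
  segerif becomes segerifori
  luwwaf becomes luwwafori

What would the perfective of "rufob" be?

hogeb and higtetmav both begin with h- yet inflect differently (hogebet, higtetmavori), so the first letter is not what conditions the rule; the final letter is.
"rufob" ends in -b. The stems ending in -b (hogeb → hogebet, nalob → nalobet) add -et.
The other pattern: stems ending in -f or -v add -ori.
So rufob → rufobet.

rufobet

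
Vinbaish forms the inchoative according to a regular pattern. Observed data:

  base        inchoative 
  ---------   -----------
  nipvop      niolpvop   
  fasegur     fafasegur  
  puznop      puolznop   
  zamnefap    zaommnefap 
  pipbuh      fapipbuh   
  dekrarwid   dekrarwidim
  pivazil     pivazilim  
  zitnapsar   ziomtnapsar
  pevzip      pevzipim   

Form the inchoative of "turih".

turihim

zamnefap and pevzip both end in -p yet inflect differently (zaommnefap, pevzipim), so the final letter is not what conditions the rule; the last vowel is.
"turih" has last vowel 'i'. The stems whose last vowel is 'i' (pivazil → pivazilim, pevzip → pevzipim, dekrarwid → dekrarwidim) add -im.
So turih → turihim.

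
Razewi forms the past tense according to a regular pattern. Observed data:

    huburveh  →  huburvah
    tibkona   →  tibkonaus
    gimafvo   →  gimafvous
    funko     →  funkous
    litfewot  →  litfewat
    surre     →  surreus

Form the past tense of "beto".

betous

"beto" ends in a vowel. The stems ending in a vowel (surre → surreus, tibkona → tibkonaus, gimafvo → gimafvous) add -us.
So beto → betous.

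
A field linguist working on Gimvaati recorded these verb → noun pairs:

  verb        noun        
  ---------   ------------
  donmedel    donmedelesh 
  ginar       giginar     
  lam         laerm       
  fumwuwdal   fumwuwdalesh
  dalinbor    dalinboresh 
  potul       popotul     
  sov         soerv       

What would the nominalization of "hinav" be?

hihinav

ginar and dalinbor both end in -r yet inflect differently (giginar, dalinboresh), so the final letter is not what conditions the rule; the number of vowels is.
"hinav" has 2 vowels. The stems with 2 vowels (ginar → giginar, potul → popotul) repeat the first consonant+vowel as a prefix.
So hinav → hihinav.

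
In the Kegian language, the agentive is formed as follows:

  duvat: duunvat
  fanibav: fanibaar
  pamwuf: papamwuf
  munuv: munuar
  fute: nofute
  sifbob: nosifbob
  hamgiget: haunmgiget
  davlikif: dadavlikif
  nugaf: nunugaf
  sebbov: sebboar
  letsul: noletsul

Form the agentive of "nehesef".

nenehesef

duvat and fanibav both have last vowel 'a' yet inflect differently (duunvat, fanibaar), so the last vowel is not what conditions the rule; the final letter is.
"nehesef" ends in -f. The stems ending in -f (pamwuf → papamwuf, nugaf → nunugaf, davlikif → dadavlikif) repeat the first consonant+vowel as a prefix.
The other patterns: stems ending in -t insert -un- after the first vowel; stems ending in -v drop the final letter and add -ar; stems ending in -b, -e or -l add the prefix no-.
So nehesef → nenehesef.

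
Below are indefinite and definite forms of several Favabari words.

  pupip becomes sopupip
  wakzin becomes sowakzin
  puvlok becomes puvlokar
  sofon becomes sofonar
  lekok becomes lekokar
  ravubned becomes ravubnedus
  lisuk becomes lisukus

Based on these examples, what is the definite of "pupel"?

pupelus

wakzin and sofon both end in -n yet inflect differently (sowakzin, sofonar), so the final letter is not what conditions the rule; the last vowel is.
"pupel" has last vowel 'e'. The one such stem in the data (ravubned → ravubnedus) adds -us, so the same rule applies.
So pupel → pupelus.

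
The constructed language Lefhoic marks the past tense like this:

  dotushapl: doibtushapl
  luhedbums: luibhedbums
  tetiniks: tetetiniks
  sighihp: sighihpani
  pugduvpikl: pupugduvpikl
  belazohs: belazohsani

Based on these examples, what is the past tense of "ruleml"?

tetiniks and belazohs both end in -s yet inflect differently (tetetiniks, belazohsani), so the final letter is not what conditions the rule; the second-to-last letter is.
"ruleml" has second-to-last letter 'm'. The one such stem in the data (luhedbums → luibhedbums) inserts -ib- after the first vowel (as does dotushapl), so the same rule applies.
So ruleml → ruibleml.

ruibleml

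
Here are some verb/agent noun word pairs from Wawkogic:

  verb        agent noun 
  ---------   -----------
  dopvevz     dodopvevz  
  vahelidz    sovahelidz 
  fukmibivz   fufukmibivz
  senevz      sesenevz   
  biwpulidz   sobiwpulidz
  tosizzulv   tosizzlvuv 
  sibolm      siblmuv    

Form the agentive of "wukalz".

vahelidz and dopvevz both end in -z yet inflect differently (sovahelidz, dodopvevz), so the final letter is not what conditions the rule; the second-to-last letter is.
"wukalz" has second-to-last letter 'l'. The stems whose second-to-last letter is 'l' (sibolm → siblmuv, tosizzulv → tosizzlvuv) delete the last vowel and add -uv.
The other patterns: stems whose second-to-last letter is 'd' add the prefix so-; stems whose second-to-last letter is 'v' repeat the first consonant+vowel as a prefix.
So wukalz → wuklzuv.

wuklzuv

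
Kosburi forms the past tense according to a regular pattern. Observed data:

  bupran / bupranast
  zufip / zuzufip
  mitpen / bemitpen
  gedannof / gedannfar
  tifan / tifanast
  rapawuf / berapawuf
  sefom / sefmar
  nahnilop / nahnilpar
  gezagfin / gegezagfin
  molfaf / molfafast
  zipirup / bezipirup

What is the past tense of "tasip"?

"tasip" has last vowel 'i'. The stems whose last vowel is 'i' (gezagfin → gegezagfin, zufip → zuzufip) repeat the first consonant+vowel as a prefix.
The other patterns: stems whose last vowel is 'o' delete the last vowel and add -ar; stems whose last vowel is 'a' add -ast; stems whose last vowel is 'e' or 'u' add the prefix be-.
So tasip → tatasip.

tatasip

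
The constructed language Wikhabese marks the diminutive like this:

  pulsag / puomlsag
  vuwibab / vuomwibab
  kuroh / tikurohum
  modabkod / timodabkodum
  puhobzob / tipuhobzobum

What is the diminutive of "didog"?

tididogum

vuwibab and puhobzob both end in -b yet inflect differently (vuomwibab, tipuhobzobum), so the final letter is not what conditions the rule; the last vowel is.
"didog" has last vowel 'o'. The stems whose last vowel is 'o' (kuroh → tikurohum, modabkod → timodabkodum, puhobzob → tipuhobzobum) add ti- … -um around the stem.
So didog → tididogum.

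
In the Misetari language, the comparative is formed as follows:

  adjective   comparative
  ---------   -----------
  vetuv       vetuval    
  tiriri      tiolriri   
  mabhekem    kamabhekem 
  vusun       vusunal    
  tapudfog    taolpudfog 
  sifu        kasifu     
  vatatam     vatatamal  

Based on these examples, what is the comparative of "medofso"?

"medofso" begins with m-. The one such stem in the data (mabhekem → kamabhekem) adds the prefix ka-, so the same rule applies.
The other patterns: stems beginning with v- add -al; stems beginning with t- insert -ol- after the first vowel.
So medofso → kamedofso.

kamedofso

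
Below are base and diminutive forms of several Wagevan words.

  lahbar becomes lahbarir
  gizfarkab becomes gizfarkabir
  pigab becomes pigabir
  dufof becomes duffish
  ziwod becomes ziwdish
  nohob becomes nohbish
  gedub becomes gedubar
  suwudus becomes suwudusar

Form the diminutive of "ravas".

ravasir

gizfarkab and nohob both end in -b yet inflect differently (gizfarkabir, nohbish), so the final letter is not what conditions the rule; the last vowel is.
"ravas" has last vowel 'a'. The stems whose last vowel is 'a' (lahbar → lahbarir, gizfarkab → gizfarkabir, pigab → pigabir) add -ir.
So ravas → ravasir.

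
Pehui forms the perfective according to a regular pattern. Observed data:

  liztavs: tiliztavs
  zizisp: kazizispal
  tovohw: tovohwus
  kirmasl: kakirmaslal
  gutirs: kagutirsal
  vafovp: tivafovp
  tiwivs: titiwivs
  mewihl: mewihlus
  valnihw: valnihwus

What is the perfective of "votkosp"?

kavotkospal

mewihl and kirmasl both end in -l yet inflect differently (mewihlus, kakirmaslal), so the final letter is not what conditions the rule; the second-to-last letter is.
"votkosp" has second-to-last letter 's'. The stems whose second-to-last letter is 's' (kirmasl → kakirmaslal, zizisp → kazizispal) add ka- … -al around the stem.
So votkosp → kavotkospal.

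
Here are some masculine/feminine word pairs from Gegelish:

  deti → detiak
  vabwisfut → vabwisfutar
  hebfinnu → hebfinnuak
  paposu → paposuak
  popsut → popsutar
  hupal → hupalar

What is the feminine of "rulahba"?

rulahbaak

vabwisfut and hebfinnu both have last vowel 'u' yet inflect differently (vabwisfutar, hebfinnuak), so the last vowel is not what conditions the rule; whether the stem ends in a vowel or a consonant is.
"rulahba" ends in a vowel. The stems ending in a vowel (deti → detiak, hebfinnu → hebfinnuak, paposu → paposuak) add -ak.
So rulahba → rulahbaak.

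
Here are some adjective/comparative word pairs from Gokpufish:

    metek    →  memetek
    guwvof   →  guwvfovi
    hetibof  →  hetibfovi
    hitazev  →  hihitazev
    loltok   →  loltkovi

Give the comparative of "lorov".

"lorov" has last vowel 'o'. The stems whose last vowel is 'o' (loltok → loltkovi, guwvof → guwvfovi, hetibof → hetibfovi) delete the last vowel and add -ovi.
So lorov → lorvovi.

lorvovi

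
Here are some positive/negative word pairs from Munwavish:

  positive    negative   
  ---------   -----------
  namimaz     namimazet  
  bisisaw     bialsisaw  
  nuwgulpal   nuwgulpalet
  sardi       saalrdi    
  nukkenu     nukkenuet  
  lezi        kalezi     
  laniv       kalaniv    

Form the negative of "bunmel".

"bunmel" begins with b-. The one such stem in the data (bisisaw → bialsisaw) inserts -al- after the first vowel (as does sardi), so the same rule applies.
The other patterns: stems beginning with n- add -et; stems beginning with l- add the prefix ka-.
So bunmel → bualnmel.

bualnmel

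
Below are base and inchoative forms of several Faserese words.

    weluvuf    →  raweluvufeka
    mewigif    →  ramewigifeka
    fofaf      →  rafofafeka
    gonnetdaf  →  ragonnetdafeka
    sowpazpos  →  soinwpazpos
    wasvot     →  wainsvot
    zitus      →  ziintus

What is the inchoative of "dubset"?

duinbset

weluvuf and zitus both have last vowel 'u' yet inflect differently (raweluvufeka, ziintus), so the last vowel is not what conditions the rule; the final letter is.
"dubset" ends in -t. The one such stem in the data (wasvot → wainsvot) inserts -in- after the first vowel (as do sowpazpos, zitus), so the same rule applies.
The other pattern: stems ending in -f add ra- … -eka around the stem.
So dubset → duinbset.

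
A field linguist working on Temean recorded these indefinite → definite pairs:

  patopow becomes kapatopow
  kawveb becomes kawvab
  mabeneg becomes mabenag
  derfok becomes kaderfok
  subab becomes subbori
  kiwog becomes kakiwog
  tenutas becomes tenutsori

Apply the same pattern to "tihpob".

mabeneg and kiwog both end in -g yet inflect differently (mabenag, kakiwog), so the final letter is not what conditions the rule; the last vowel is.
"tihpob" has last vowel 'o'. The stems whose last vowel is 'o' (patopow → kapatopow, derfok → kaderfok, kiwog → kakiwog) add the prefix ka-.
So tihpob → katihpob.

katihpob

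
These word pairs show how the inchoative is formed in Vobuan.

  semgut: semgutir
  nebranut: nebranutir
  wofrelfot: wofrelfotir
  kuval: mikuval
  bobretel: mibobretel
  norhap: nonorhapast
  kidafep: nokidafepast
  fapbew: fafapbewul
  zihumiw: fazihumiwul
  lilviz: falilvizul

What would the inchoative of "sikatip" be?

kuval and norhap both have last vowel 'a' yet inflect differently (mikuval, nonorhapast), so the last vowel is not what conditions the rule; the final letter is.
"sikatip" ends in -p. The stems ending in -p (norhap → nonorhapast, kidafep → nokidafepast) add no- … -ast around the stem.
So sikatip → nosikatipast.

nosikatipast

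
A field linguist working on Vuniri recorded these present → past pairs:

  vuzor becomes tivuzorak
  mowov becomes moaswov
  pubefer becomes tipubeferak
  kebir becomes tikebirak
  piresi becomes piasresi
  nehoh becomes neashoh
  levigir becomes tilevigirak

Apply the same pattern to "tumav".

vuzor and mowov both have last vowel 'o' yet inflect differently (tivuzorak, moaswov), so the last vowel is not what conditions the rule; the final letter is.
"tumav" ends in -v. The one such stem in the data (mowov → moaswov) inserts -as- after the first vowel (as do piresi, nehoh), so the same rule applies.
The other pattern: stems ending in -r add ti- … -ak around the stem.
So tumav → tuasmav.

tuasmav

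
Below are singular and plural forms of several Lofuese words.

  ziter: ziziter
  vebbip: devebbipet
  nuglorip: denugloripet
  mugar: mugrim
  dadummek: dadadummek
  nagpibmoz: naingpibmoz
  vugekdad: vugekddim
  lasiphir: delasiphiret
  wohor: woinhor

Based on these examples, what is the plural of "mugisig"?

lasiphir and ziter both end in -r yet inflect differently (delasiphiret, ziziter), so the final letter is not what conditions the rule; the last vowel is.
"mugisig" has last vowel 'i'. The stems whose last vowel is 'i' (vebbip → devebbipet, nuglorip → denugloripet, lasiphir → delasiphiret) add de- … -et around the stem.
The other patterns: stems whose last vowel is 'e' repeat the first consonant+vowel as a prefix; stems whose last vowel is 'o' insert -in- after the first vowel; stems whose last vowel is 'a' delete the last vowel and add -im.
So mugisig → demugisiget.

demugisiget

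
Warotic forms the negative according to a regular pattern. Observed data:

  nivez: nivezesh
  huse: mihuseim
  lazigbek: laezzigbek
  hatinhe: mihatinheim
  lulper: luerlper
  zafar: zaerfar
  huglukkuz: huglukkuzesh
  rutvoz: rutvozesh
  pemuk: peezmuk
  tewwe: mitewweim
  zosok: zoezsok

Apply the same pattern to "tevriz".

tevrizesh

"tevriz" ends in -z. The stems ending in -z (huglukkuz → huglukkuzesh, rutvoz → rutvozesh, nivez → nivezesh) add -esh.
The other patterns: stems ending in -k insert -ez- after the first vowel; stems ending in -e add mi- … -im around the stem; stems ending in -r insert -er- after the first vowel.
So tevriz → tevrizesh.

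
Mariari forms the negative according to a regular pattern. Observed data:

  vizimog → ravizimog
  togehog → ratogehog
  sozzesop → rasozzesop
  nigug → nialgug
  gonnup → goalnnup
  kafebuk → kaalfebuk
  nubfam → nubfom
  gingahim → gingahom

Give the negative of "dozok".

radozok

"dozok" has last vowel 'o'. The stems whose last vowel is 'o' (vizimog → ravizimog, togehog → ratogehog, sozzesop → rasozzesop) add the prefix ra-.
So dozok → radozok.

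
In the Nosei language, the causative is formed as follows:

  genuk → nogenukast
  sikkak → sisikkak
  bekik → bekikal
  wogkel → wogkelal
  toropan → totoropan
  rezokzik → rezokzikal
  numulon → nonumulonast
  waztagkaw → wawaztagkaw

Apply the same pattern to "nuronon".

"nuronon" has last vowel 'o'. The one such stem in the data (numulon → nonumulonast) adds no- … -ast around the stem, so the same rule applies.
So nuronon → nonurononast.

nonurononast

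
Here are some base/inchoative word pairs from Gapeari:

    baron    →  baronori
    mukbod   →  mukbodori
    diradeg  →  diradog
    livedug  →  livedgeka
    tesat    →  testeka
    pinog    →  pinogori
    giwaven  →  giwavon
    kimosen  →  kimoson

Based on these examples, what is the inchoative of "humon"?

humonori

diradeg and pinog both end in -g yet inflect differently (diradog, pinogori), so the final letter is not what conditions the rule; the last vowel is.
"humon" has last vowel 'o'. The stems whose last vowel is 'o' (pinog → pinogori, baron → baronori, mukbod → mukbodori) add -ori.
So humon → humonori.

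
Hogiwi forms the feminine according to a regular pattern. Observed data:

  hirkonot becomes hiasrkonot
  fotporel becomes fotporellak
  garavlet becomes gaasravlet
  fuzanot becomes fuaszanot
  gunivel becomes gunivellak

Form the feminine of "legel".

legellak

garavlet and gunivel both have last vowel 'e' yet inflect differently (gaasravlet, gunivellak), so the last vowel is not what conditions the rule; the final letter is.
"legel" ends in -l. The stems ending in -l (gunivel → gunivellak, fotporel → fotporellak) double the final consonant and add -ak.
So legel → legellak.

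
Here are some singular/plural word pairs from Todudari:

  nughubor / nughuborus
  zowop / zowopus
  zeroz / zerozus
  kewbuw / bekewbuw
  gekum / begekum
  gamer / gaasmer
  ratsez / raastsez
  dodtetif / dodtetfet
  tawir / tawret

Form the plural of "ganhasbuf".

nughubor and gamer both end in -r yet inflect differently (nughuborus, gaasmer), so the final letter is not what conditions the rule; the last vowel is.
"ganhasbuf" has last vowel 'u'. The stems whose last vowel is 'u' (kewbuw → bekewbuw, gekum → begekum) add the prefix be-.
So ganhasbuf → beganhasbuf.

beganhasbuf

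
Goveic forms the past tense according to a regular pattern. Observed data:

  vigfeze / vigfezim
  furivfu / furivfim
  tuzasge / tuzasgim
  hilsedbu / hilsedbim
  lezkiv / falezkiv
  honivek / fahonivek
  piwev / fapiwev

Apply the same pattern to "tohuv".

vigfeze and honivek both have last vowel 'e' yet inflect differently (vigfezim, fahonivek), so the last vowel is not what conditions the rule; whether the stem ends in a vowel or a consonant is.
"tohuv" ends in a consonant. The stems ending in a consonant (lezkiv → falezkiv, honivek → fahonivek, piwev → fapiwev) add the prefix fa-.
So tohuv → fatohuv.

fatohuv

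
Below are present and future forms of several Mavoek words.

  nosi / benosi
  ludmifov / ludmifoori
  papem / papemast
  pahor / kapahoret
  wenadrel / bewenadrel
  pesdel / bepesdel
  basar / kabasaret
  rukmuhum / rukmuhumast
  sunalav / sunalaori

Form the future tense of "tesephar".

katesepharet

pahor and ludmifov both have last vowel 'o' yet inflect differently (kapahoret, ludmifoori), so the last vowel is not what conditions the rule; the final letter is.
"tesephar" ends in -r. The stems ending in -r (pahor → kapahoret, basar → kabasaret) add ka- … -et around the stem.
So tesephar → katesepharet.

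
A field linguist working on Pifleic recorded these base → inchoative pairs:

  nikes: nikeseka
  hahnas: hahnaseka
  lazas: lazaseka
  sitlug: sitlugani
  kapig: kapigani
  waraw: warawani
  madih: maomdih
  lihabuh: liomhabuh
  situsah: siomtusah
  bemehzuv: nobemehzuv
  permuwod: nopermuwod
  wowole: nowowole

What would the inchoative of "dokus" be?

dokuseka

"dokus" ends in -s. The stems ending in -s (nikes → nikeseka, hahnas → hahnaseka, lazas → lazaseka) add -eka.
The other patterns: stems ending in -g or -w add -ani; stems ending in -h insert -om- after the first vowel; stems ending in -d, -e or -v add the prefix no-.
So dokus → dokuseka.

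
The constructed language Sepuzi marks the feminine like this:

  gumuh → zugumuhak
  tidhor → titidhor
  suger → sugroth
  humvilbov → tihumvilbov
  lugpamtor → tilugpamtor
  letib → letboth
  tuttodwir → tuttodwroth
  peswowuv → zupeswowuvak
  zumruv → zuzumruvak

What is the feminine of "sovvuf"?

"sovvuf" has last vowel 'u'. The stems whose last vowel is 'u' (gumuh → zugumuhak, peswowuv → zupeswowuvak, zumruv → zuzumruvak) add zu- … -ak around the stem.
So sovvuf → zusovvufak.

zusovvufak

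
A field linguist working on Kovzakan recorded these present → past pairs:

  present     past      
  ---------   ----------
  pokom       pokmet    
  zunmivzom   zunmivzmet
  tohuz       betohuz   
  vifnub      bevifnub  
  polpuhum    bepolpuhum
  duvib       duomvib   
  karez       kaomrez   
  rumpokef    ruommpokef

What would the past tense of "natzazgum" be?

pokom and polpuhum both end in -m yet inflect differently (pokmet, bepolpuhum), so the final letter is not what conditions the rule; the last vowel is.
"natzazgum" has last vowel 'u'. The stems whose last vowel is 'u' (tohuz → betohuz, vifnub → bevifnub, polpuhum → bepolpuhum) add the prefix be-.
The other patterns: stems whose last vowel is 'o' delete the last vowel and add -et; stems whose last vowel is 'e' or 'i' insert -om- after the first vowel.
So natzazgum → benatzazgum.

benatzazgum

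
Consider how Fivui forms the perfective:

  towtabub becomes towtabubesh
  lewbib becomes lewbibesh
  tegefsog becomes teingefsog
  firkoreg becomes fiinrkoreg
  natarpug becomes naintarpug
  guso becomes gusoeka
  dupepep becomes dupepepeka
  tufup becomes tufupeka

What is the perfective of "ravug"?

towtabub and natarpug both have last vowel 'u' yet inflect differently (towtabubesh, naintarpug), so the last vowel is not what conditions the rule; the final letter is.
"ravug" ends in -g. The stems ending in -g (tegefsog → teingefsog, firkoreg → fiinrkoreg, natarpug → naintarpug) insert -in- after the first vowel.
So ravug → rainvug.

rainvug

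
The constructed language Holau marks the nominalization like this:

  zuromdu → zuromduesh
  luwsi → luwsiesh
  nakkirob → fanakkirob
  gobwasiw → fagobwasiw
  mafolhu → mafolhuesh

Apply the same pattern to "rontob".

"rontob" ends in a consonant. The stems ending in a consonant (nakkirob → fanakkirob, gobwasiw → fagobwasiw) add the prefix fa-.
The other pattern: stems ending in a vowel add -esh.
So rontob → farontob.

farontob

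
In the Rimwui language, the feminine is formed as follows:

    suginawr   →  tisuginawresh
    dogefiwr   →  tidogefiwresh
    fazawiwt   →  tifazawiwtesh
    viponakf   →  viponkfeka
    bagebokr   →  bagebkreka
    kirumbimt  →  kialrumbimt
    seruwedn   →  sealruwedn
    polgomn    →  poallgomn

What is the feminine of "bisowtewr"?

suginawr and bagebokr both end in -r yet inflect differently (tisuginawresh, bagebkreka), so the final letter is not what conditions the rule; the second-to-last letter is.
"bisowtewr" has second-to-last letter 'w'. The stems whose second-to-last letter is 'w' (suginawr → tisuginawresh, dogefiwr → tidogefiwresh, fazawiwt → tifazawiwtesh) add ti- … -esh around the stem.
The other patterns: stems whose second-to-last letter is 'k' delete the last vowel and add -eka; stems whose second-to-last letter is 'd' or 'm' insert -al- after the first vowel.
So bisowtewr → tibisowtewresh.

tibisowtewresh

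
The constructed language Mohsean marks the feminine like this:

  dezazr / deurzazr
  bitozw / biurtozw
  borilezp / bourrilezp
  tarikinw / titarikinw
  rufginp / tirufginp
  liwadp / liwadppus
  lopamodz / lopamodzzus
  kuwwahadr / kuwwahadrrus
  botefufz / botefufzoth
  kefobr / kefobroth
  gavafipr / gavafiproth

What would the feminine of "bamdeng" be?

"bamdeng" has second-to-last letter 'n'. The stems whose second-to-last letter is 'n' (tarikinw → titarikinw, rufginp → tirufginp) add the prefix ti-.
The other patterns: stems whose second-to-last letter is 'z' insert -ur- after the first vowel; stems whose second-to-last letter is 'd' double the final consonant and add -us; stems whose second-to-last letter is 'b', 'f' or 'p' add -oth.
So bamdeng → tibamdeng.

tibamdeng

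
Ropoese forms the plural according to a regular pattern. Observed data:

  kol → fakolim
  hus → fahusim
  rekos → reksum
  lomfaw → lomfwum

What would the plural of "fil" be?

hus and rekos both end in -s yet inflect differently (fahusim, reksum), so the final letter is not what conditions the rule; the number of vowels is.
"fil" has 1 vowel. The stems with 1 vowel (kol → fakolim, hus → fahusim) add fa- … -im around the stem.
The other pattern: stems with 2 vowels delete the last vowel and add -um.
So fil → fafilim.

fafilim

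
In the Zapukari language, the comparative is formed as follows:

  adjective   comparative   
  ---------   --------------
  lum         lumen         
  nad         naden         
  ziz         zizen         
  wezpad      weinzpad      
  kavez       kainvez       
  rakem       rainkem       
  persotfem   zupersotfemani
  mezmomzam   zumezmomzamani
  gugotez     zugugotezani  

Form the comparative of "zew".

zewen

"zew" has 1 vowel. The stems with 1 vowel (lum → lumen, nad → naden, ziz → zizen) add -en.
So zew → zewen.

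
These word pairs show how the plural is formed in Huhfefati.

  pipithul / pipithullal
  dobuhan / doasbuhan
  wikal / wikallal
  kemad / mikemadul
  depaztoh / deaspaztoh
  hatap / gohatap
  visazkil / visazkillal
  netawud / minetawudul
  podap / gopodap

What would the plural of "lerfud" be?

podap and wikal both have last vowel 'a' yet inflect differently (gopodap, wikallal), so the last vowel is not what conditions the rule; the final letter is.
"lerfud" ends in -d. The stems ending in -d (netawud → minetawudul, kemad → mikemadul) add mi- … -ul around the stem.
The other patterns: stems ending in -p add the prefix go-; stems ending in -l double the final consonant and add -al; stems ending in -h or -n insert -as- after the first vowel.
So lerfud → milerfudul.

milerfudul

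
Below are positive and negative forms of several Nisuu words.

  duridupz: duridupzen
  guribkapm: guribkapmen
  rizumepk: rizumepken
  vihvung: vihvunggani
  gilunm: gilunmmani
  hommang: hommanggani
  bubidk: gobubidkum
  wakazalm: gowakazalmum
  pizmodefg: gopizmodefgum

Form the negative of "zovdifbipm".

guribkapm and gilunm both end in -m yet inflect differently (guribkapmen, gilunmmani), so the final letter is not what conditions the rule; the second-to-last letter is.
"zovdifbipm" has second-to-last letter 'p'. The stems whose second-to-last letter is 'p' (duridupz → duridupzen, guribkapm → guribkapmen, rizumepk → rizumepken) add -en.
The other patterns: stems whose second-to-last letter is 'n' double the final consonant and add -ani; stems whose second-to-last letter is 'd', 'f' or 'l' add go- … -um around the stem.
So zovdifbipm → zovdifbipmen.

zovdifbipmen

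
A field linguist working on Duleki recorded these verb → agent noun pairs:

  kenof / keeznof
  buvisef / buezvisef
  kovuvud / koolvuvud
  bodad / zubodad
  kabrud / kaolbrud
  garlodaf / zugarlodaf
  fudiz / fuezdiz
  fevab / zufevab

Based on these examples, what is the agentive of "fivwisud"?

kovuvud and bodad both end in -d yet inflect differently (koolvuvud, zubodad), so the final letter is not what conditions the rule; the last vowel is.
"fivwisud" has last vowel 'u'. The stems whose last vowel is 'u' (kovuvud → koolvuvud, kabrud → kaolbrud) insert -ol- after the first vowel.
The other patterns: stems whose last vowel is 'a' add the prefix zu-; stems whose last vowel is 'e', 'i' or 'o' insert -ez- after the first vowel.
So fivwisud → fiolvwisud.

fiolvwisud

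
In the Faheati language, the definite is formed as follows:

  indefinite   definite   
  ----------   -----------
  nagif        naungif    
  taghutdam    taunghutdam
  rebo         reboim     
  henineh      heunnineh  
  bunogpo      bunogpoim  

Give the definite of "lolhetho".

lolhethoim

nagif and rebo both have 2 vowels yet inflect differently (naungif, reboim), so the number of vowels is not what conditions the rule; whether the stem ends in a vowel or a consonant is.
"lolhetho" ends in a vowel. The stems ending in a vowel (rebo → reboim, bunogpo → bunogpoim) add -im.
The other pattern: stems ending in a consonant insert -un- after the first vowel.
So lolhetho → lolhethoim.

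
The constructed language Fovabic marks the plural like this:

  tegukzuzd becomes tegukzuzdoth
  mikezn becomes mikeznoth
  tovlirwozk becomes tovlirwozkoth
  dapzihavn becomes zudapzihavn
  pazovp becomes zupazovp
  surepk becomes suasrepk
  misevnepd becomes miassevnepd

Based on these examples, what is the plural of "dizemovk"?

zudizemovk

"dizemovk" has second-to-last letter 'v'. The stems whose second-to-last letter is 'v' (dapzihavn → zudapzihavn, pazovp → zupazovp) add the prefix zu-.
The other patterns: stems whose second-to-last letter is 'z' add -oth; stems whose second-to-last letter is 'p' insert -as- after the first vowel.
So dizemovk → zudizemovk.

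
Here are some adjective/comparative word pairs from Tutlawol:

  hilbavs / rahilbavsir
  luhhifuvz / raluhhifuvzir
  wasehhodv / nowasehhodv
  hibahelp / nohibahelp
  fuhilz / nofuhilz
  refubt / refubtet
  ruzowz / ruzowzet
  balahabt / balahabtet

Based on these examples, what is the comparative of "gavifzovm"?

ragavifzovmir

luhhifuvz and fuhilz both end in -z yet inflect differently (raluhhifuvzir, nofuhilz), so the final letter is not what conditions the rule; the second-to-last letter is.
"gavifzovm" has second-to-last letter 'v'. The stems whose second-to-last letter is 'v' (hilbavs → rahilbavsir, luhhifuvz → raluhhifuvzir) add ra- … -ir around the stem.
The other patterns: stems whose second-to-last letter is 'd' or 'l' add the prefix no-; stems whose second-to-last letter is 'b' or 'w' add -et.
So gavifzovm → ragavifzovmir.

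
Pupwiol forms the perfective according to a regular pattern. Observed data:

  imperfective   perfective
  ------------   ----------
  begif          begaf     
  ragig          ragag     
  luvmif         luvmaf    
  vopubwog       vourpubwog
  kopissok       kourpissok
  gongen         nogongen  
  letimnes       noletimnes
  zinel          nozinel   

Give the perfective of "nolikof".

"nolikof" has last vowel 'o'. The stems whose last vowel is 'o' (vopubwog → vourpubwog, kopissok → kourpissok) insert -ur- after the first vowel.
The other patterns: stems whose last vowel is 'i' change the last vowel to 'a'; stems whose last vowel is 'e' add the prefix no-.
So nolikof → nourlikof.

nourlikof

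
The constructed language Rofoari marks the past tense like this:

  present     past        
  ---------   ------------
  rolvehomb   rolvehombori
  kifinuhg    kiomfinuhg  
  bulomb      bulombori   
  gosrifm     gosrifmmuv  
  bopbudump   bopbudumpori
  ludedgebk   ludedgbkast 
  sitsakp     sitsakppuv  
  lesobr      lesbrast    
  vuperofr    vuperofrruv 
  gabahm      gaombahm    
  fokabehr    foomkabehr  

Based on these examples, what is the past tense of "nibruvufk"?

nibruvufkkuv

lesobr and fokabehr both end in -r yet inflect differently (lesbrast, foomkabehr), so the final letter is not what conditions the rule; the second-to-last letter is.
"nibruvufk" has second-to-last letter 'f'. The stems whose second-to-last letter is 'f' (vuperofr → vuperofrruv, gosrifm → gosrifmmuv) double the final consonant and add -uv.
So nibruvufk → nibruvufkkuv.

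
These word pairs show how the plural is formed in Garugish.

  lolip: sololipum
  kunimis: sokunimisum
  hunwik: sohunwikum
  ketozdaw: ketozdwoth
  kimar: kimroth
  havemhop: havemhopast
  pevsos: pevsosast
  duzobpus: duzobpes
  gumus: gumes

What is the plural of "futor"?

futorast

lolip and havemhop both end in -p yet inflect differently (sololipum, havemhopast), so the final letter is not what conditions the rule; the last vowel is.
"futor" has last vowel 'o'. The stems whose last vowel is 'o' (havemhop → havemhopast, pevsos → pevsosast) add -ast.
So futor → futorast.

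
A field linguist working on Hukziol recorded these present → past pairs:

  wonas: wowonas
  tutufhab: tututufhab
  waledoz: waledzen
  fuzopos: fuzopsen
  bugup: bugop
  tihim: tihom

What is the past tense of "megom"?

"megom" has last vowel 'o'. The stems whose last vowel is 'o' (waledoz → waledzen, fuzopos → fuzopsen) delete the last vowel and add -en.
The other patterns: stems whose last vowel is 'a' repeat the first consonant+vowel as a prefix; stems whose last vowel is 'i' or 'u' change the last vowel to 'o'.
So megom → megmen.

megmen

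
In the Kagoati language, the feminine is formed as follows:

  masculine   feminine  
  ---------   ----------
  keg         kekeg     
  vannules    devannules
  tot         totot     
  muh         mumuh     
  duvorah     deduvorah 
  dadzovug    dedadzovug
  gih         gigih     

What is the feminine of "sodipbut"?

desodipbut

duvorah and muh both end in -h yet inflect differently (deduvorah, mumuh), so the final letter is not what conditions the rule; the number of vowels is.
"sodipbut" has 3 vowels. The stems with 3 vowels (duvorah → deduvorah, vannules → devannules, dadzovug → dedadzovug) add the prefix de-.
So sodipbut → desodipbut.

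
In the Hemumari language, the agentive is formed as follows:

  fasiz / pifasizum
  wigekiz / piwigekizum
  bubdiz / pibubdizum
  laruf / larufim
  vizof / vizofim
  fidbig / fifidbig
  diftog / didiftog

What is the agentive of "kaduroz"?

pikadurozum

fasiz and fidbig both have last vowel 'i' yet inflect differently (pifasizum, fifidbig), so the last vowel is not what conditions the rule; the final letter is.
"kaduroz" ends in -z. The stems ending in -z (fasiz → pifasizum, wigekiz → piwigekizum, bubdiz → pibubdizum) add pi- … -um around the stem.
The other patterns: stems ending in -f add -im; stems ending in -g repeat the first consonant+vowel as a prefix.
So kaduroz → pikadurozum.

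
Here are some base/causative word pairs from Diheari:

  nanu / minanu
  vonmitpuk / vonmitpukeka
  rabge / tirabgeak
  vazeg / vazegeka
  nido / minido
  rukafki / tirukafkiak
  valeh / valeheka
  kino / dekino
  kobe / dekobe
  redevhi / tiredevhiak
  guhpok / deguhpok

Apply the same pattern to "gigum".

"gigum" begins with g-. The one such stem in the data (guhpok → deguhpok) adds the prefix de-, so the same rule applies.
The other patterns: stems beginning with r- add ti- … -ak around the stem; stems beginning with n- add the prefix mi-; stems beginning with v- add -eka.
So gigum → degigum.

degigum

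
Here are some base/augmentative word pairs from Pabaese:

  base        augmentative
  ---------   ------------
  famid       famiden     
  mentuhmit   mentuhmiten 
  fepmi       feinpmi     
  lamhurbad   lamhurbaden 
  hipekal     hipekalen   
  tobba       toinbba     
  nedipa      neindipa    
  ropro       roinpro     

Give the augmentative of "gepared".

nedipa and hipekal both have last vowel 'a' yet inflect differently (neindipa, hipekalen), so the last vowel is not what conditions the rule; whether the stem ends in a vowel or a consonant is.
"gepared" ends in a consonant. The stems ending in a consonant (hipekal → hipekalen, mentuhmit → mentuhmiten, lamhurbad → lamhurbaden) add -en.
So gepared → gepareden.

gepareden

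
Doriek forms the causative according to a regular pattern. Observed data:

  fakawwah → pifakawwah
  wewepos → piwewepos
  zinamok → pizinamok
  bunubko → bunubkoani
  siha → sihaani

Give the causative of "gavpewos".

wewepos and bunubko both have last vowel 'o' yet inflect differently (piwewepos, bunubkoani), so the last vowel is not what conditions the rule; whether the stem ends in a vowel or a consonant is.
"gavpewos" ends in a consonant. The stems ending in a consonant (fakawwah → pifakawwah, wewepos → piwewepos, zinamok → pizinamok) add the prefix pi-.
The other pattern: stems ending in a vowel add -ani.
So gavpewos → pigavpewos.

pigavpewos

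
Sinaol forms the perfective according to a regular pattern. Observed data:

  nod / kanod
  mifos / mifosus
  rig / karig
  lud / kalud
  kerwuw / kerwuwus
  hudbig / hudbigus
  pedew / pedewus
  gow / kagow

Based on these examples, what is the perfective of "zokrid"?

zokridus

kerwuw and gow both end in -w yet inflect differently (kerwuwus, kagow), so the final letter is not what conditions the rule; the number of vowels is.
"zokrid" has 2 vowels. The stems with 2 vowels (mifos → mifosus, kerwuw → kerwuwus, hudbig → hudbigus) add -us.
The other pattern: stems with 1 vowel add the prefix ka-.
So zokrid → zokridus.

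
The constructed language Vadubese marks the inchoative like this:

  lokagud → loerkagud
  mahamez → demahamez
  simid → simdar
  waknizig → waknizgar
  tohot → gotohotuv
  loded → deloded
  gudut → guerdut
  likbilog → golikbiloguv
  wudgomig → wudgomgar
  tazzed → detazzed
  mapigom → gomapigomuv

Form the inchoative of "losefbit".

losefbtar

"losefbit" has last vowel 'i'. The stems whose last vowel is 'i' (simid → simdar, waknizig → waknizgar, wudgomig → wudgomgar) delete the last vowel and add -ar.
So losefbit → losefbtar.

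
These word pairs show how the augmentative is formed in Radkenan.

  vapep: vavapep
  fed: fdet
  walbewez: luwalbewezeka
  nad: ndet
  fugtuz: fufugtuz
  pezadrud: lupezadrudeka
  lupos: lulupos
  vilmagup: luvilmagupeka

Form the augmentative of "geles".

gegeles

fed and pezadrud both end in -d yet inflect differently (fdet, lupezadrudeka), so the final letter is not what conditions the rule; the number of vowels is.
"geles" has 2 vowels. The stems with 2 vowels (lupos → lulupos, fugtuz → fufugtuz, vapep → vavapep) repeat the first consonant+vowel as a prefix.
The other patterns: stems with 1 vowel delete the last vowel and add -et; stems with 3 vowels add lu- … -eka around the stem.
So geles → gegeles.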